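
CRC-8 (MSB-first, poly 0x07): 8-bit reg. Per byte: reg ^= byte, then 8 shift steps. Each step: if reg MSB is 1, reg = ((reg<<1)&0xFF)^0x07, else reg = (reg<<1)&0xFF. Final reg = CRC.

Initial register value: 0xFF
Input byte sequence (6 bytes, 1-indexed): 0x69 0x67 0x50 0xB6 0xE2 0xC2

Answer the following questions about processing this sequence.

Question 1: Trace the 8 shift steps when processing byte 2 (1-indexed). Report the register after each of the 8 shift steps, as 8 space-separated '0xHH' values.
Answer: 0x1F 0x3E 0x7C 0xF8 0xF7 0xE9 0xD5 0xAD

Derivation:
After byte 1 (0x69): reg=0xEB
Register before byte 2: 0xEB
After XOR with byte 0x67: 0x8C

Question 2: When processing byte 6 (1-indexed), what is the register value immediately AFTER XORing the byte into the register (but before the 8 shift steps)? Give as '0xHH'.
Answer: 0xAE

Derivation:
Register before byte 6: 0x6C
Byte 6: 0xC2
0x6C XOR 0xC2 = 0xAE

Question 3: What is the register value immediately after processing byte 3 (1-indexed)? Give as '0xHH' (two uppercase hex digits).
Answer: 0xFD

Derivation:
After byte 1 (0x69): reg=0xEB
After byte 2 (0x67): reg=0xAD
After byte 3 (0x50): reg=0xFD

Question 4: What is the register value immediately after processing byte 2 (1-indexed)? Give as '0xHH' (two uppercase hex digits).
Answer: 0xAD

Derivation:
After byte 1 (0x69): reg=0xEB
After byte 2 (0x67): reg=0xAD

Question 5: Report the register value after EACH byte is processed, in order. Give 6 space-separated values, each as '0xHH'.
0xEB 0xAD 0xFD 0xF6 0x6C 0x43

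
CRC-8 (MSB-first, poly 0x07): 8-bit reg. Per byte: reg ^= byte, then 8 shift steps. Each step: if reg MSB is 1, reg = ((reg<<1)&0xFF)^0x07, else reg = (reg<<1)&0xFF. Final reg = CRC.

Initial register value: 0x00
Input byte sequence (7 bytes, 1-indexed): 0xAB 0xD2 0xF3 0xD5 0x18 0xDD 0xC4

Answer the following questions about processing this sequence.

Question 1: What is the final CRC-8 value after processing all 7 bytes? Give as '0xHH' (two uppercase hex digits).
After byte 1 (0xAB): reg=0x58
After byte 2 (0xD2): reg=0xBF
After byte 3 (0xF3): reg=0xE3
After byte 4 (0xD5): reg=0x82
After byte 5 (0x18): reg=0xCF
After byte 6 (0xDD): reg=0x7E
After byte 7 (0xC4): reg=0x2F

Answer: 0x2F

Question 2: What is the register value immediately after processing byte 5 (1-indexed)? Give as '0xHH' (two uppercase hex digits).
After byte 1 (0xAB): reg=0x58
After byte 2 (0xD2): reg=0xBF
After byte 3 (0xF3): reg=0xE3
After byte 4 (0xD5): reg=0x82
After byte 5 (0x18): reg=0xCF

Answer: 0xCF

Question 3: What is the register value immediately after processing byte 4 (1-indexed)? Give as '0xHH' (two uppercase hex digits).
After byte 1 (0xAB): reg=0x58
After byte 2 (0xD2): reg=0xBF
After byte 3 (0xF3): reg=0xE3
After byte 4 (0xD5): reg=0x82

Answer: 0x82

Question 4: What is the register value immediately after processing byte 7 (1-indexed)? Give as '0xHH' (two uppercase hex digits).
After byte 1 (0xAB): reg=0x58
After byte 2 (0xD2): reg=0xBF
After byte 3 (0xF3): reg=0xE3
After byte 4 (0xD5): reg=0x82
After byte 5 (0x18): reg=0xCF
After byte 6 (0xDD): reg=0x7E
After byte 7 (0xC4): reg=0x2F

Answer: 0x2F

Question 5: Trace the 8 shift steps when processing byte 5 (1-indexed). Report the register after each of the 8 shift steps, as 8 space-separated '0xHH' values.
After byte 1 (0xAB): reg=0x58
After byte 2 (0xD2): reg=0xBF
After byte 3 (0xF3): reg=0xE3
After byte 4 (0xD5): reg=0x82
Register before byte 5: 0x82
After XOR with byte 0x18: 0x9A

Answer: 0x33 0x66 0xCC 0x9F 0x39 0x72 0xE4 0xCF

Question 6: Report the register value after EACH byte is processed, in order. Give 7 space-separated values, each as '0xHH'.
0x58 0xBF 0xE3 0x82 0xCF 0x7E 0x2F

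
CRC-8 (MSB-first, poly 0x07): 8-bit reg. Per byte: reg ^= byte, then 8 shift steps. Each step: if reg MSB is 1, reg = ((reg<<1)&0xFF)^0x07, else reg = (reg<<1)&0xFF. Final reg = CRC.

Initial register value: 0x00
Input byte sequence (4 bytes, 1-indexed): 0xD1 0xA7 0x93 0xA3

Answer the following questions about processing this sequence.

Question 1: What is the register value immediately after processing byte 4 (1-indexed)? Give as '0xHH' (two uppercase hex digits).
Answer: 0x3B

Derivation:
After byte 1 (0xD1): reg=0x39
After byte 2 (0xA7): reg=0xD3
After byte 3 (0x93): reg=0xC7
After byte 4 (0xA3): reg=0x3B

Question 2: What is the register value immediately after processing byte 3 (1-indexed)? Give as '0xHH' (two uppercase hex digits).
Answer: 0xC7

Derivation:
After byte 1 (0xD1): reg=0x39
After byte 2 (0xA7): reg=0xD3
After byte 3 (0x93): reg=0xC7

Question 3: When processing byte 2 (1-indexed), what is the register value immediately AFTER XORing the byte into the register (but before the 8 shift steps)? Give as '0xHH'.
Register before byte 2: 0x39
Byte 2: 0xA7
0x39 XOR 0xA7 = 0x9E

Answer: 0x9E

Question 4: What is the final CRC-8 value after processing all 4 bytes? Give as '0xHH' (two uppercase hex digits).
Answer: 0x3B

Derivation:
After byte 1 (0xD1): reg=0x39
After byte 2 (0xA7): reg=0xD3
After byte 3 (0x93): reg=0xC7
After byte 4 (0xA3): reg=0x3B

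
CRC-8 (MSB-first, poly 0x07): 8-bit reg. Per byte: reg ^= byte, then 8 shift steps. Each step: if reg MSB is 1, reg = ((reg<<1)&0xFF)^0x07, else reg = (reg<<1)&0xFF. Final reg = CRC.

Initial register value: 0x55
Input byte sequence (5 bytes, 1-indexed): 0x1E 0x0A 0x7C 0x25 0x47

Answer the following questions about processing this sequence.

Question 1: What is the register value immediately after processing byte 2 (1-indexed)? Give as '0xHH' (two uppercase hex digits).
After byte 1 (0x1E): reg=0xF6
After byte 2 (0x0A): reg=0xFA

Answer: 0xFA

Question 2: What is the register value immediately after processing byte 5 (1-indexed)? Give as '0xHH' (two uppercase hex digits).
Answer: 0x4B

Derivation:
After byte 1 (0x1E): reg=0xF6
After byte 2 (0x0A): reg=0xFA
After byte 3 (0x7C): reg=0x9B
After byte 4 (0x25): reg=0x33
After byte 5 (0x47): reg=0x4B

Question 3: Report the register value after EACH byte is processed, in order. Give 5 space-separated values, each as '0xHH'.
0xF6 0xFA 0x9B 0x33 0x4B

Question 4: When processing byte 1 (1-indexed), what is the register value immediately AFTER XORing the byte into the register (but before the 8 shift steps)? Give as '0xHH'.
Register before byte 1: 0x55
Byte 1: 0x1E
0x55 XOR 0x1E = 0x4B

Answer: 0x4B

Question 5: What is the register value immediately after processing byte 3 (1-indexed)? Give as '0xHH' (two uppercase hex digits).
After byte 1 (0x1E): reg=0xF6
After byte 2 (0x0A): reg=0xFA
After byte 3 (0x7C): reg=0x9B

Answer: 0x9B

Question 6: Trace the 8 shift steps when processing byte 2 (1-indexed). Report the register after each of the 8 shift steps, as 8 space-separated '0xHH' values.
After byte 1 (0x1E): reg=0xF6
Register before byte 2: 0xF6
After XOR with byte 0x0A: 0xFC

Answer: 0xFF 0xF9 0xF5 0xED 0xDD 0xBD 0x7D 0xFA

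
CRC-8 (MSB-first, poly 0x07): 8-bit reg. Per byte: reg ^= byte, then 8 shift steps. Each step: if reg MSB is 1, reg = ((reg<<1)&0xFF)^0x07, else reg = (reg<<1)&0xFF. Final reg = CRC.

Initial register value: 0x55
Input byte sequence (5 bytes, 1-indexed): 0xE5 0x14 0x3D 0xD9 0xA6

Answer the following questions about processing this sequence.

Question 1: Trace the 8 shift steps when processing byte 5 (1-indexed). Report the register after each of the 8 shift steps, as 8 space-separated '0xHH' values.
After byte 1 (0xE5): reg=0x19
After byte 2 (0x14): reg=0x23
After byte 3 (0x3D): reg=0x5A
After byte 4 (0xD9): reg=0x80
Register before byte 5: 0x80
After XOR with byte 0xA6: 0x26

Answer: 0x4C 0x98 0x37 0x6E 0xDC 0xBF 0x79 0xF2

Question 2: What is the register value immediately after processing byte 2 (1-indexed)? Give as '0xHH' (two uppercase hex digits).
Answer: 0x23

Derivation:
After byte 1 (0xE5): reg=0x19
After byte 2 (0x14): reg=0x23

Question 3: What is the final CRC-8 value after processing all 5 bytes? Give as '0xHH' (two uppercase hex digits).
Answer: 0xF2

Derivation:
After byte 1 (0xE5): reg=0x19
After byte 2 (0x14): reg=0x23
After byte 3 (0x3D): reg=0x5A
After byte 4 (0xD9): reg=0x80
After byte 5 (0xA6): reg=0xF2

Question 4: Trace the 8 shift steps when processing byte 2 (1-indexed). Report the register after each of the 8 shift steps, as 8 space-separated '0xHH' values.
Answer: 0x1A 0x34 0x68 0xD0 0xA7 0x49 0x92 0x23

Derivation:
After byte 1 (0xE5): reg=0x19
Register before byte 2: 0x19
After XOR with byte 0x14: 0x0D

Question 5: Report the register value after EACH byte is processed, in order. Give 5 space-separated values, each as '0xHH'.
0x19 0x23 0x5A 0x80 0xF2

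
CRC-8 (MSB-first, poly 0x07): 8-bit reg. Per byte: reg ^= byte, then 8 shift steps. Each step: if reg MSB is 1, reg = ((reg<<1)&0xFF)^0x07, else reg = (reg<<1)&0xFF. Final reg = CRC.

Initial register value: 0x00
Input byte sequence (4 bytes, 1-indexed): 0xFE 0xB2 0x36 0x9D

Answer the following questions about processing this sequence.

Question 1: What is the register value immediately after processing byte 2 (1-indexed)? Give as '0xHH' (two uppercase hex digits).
After byte 1 (0xFE): reg=0xF4
After byte 2 (0xB2): reg=0xD5

Answer: 0xD5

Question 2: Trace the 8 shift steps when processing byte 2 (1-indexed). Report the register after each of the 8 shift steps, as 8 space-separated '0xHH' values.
Answer: 0x8C 0x1F 0x3E 0x7C 0xF8 0xF7 0xE9 0xD5

Derivation:
After byte 1 (0xFE): reg=0xF4
Register before byte 2: 0xF4
After XOR with byte 0xB2: 0x46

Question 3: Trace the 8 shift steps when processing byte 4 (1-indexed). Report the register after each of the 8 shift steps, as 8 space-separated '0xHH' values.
After byte 1 (0xFE): reg=0xF4
After byte 2 (0xB2): reg=0xD5
After byte 3 (0x36): reg=0xA7
Register before byte 4: 0xA7
After XOR with byte 0x9D: 0x3A

Answer: 0x74 0xE8 0xD7 0xA9 0x55 0xAA 0x53 0xA6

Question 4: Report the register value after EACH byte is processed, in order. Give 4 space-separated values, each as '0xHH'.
0xF4 0xD5 0xA7 0xA6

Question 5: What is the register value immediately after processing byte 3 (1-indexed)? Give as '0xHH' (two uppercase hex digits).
Answer: 0xA7

Derivation:
After byte 1 (0xFE): reg=0xF4
After byte 2 (0xB2): reg=0xD5
After byte 3 (0x36): reg=0xA7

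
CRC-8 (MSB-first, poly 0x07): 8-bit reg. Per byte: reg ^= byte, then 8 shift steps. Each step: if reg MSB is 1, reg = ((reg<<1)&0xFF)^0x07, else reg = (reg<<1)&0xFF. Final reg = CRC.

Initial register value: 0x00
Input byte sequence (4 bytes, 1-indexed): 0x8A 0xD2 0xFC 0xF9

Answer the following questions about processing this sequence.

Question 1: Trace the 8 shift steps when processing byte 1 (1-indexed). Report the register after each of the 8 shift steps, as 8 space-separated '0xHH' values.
Register before byte 1: 0x00
After XOR with byte 0x8A: 0x8A

Answer: 0x13 0x26 0x4C 0x98 0x37 0x6E 0xDC 0xBF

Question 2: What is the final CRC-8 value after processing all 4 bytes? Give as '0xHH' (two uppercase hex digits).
After byte 1 (0x8A): reg=0xBF
After byte 2 (0xD2): reg=0x04
After byte 3 (0xFC): reg=0xE6
After byte 4 (0xF9): reg=0x5D

Answer: 0x5D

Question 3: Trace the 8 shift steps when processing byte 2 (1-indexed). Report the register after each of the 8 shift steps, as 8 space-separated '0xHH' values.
After byte 1 (0x8A): reg=0xBF
Register before byte 2: 0xBF
After XOR with byte 0xD2: 0x6D

Answer: 0xDA 0xB3 0x61 0xC2 0x83 0x01 0x02 0x04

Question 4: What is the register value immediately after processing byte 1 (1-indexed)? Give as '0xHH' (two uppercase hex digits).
After byte 1 (0x8A): reg=0xBF

Answer: 0xBF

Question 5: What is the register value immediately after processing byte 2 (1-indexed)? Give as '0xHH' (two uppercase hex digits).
After byte 1 (0x8A): reg=0xBF
After byte 2 (0xD2): reg=0x04

Answer: 0x04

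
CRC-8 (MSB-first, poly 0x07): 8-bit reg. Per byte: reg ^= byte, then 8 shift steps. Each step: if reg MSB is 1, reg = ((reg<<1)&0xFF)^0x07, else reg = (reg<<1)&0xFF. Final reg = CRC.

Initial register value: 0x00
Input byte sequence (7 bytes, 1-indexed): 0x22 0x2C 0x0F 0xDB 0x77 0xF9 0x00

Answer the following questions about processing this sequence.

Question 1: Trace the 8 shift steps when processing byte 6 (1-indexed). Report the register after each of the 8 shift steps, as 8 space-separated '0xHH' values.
After byte 1 (0x22): reg=0xEE
After byte 2 (0x2C): reg=0x40
After byte 3 (0x0F): reg=0xEA
After byte 4 (0xDB): reg=0x97
After byte 5 (0x77): reg=0xAE
Register before byte 6: 0xAE
After XOR with byte 0xF9: 0x57

Answer: 0xAE 0x5B 0xB6 0x6B 0xD6 0xAB 0x51 0xA2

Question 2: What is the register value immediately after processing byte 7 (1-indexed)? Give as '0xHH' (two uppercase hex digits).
Answer: 0x67

Derivation:
After byte 1 (0x22): reg=0xEE
After byte 2 (0x2C): reg=0x40
After byte 3 (0x0F): reg=0xEA
After byte 4 (0xDB): reg=0x97
After byte 5 (0x77): reg=0xAE
After byte 6 (0xF9): reg=0xA2
After byte 7 (0x00): reg=0x67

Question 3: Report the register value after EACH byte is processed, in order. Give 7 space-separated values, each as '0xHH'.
0xEE 0x40 0xEA 0x97 0xAE 0xA2 0x67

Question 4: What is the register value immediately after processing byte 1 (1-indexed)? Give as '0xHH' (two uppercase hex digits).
Answer: 0xEE

Derivation:
After byte 1 (0x22): reg=0xEE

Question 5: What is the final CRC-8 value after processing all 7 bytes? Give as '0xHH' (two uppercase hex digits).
Answer: 0x67

Derivation:
After byte 1 (0x22): reg=0xEE
After byte 2 (0x2C): reg=0x40
After byte 3 (0x0F): reg=0xEA
After byte 4 (0xDB): reg=0x97
After byte 5 (0x77): reg=0xAE
After byte 6 (0xF9): reg=0xA2
After byte 7 (0x00): reg=0x67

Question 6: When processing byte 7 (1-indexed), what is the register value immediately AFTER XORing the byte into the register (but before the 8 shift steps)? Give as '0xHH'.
Register before byte 7: 0xA2
Byte 7: 0x00
0xA2 XOR 0x00 = 0xA2

Answer: 0xA2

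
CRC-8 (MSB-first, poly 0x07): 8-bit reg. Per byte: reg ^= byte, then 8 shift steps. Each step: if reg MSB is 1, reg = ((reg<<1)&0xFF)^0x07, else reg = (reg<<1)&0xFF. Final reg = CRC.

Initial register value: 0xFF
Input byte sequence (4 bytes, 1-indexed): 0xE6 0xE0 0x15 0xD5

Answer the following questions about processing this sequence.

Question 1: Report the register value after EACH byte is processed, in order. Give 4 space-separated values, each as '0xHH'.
0x4F 0x44 0xB0 0x3C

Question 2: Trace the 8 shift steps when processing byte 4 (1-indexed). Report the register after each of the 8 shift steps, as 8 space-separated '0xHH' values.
Answer: 0xCA 0x93 0x21 0x42 0x84 0x0F 0x1E 0x3C

Derivation:
After byte 1 (0xE6): reg=0x4F
After byte 2 (0xE0): reg=0x44
After byte 3 (0x15): reg=0xB0
Register before byte 4: 0xB0
After XOR with byte 0xD5: 0x65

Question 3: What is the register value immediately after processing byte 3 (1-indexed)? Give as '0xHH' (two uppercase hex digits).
Answer: 0xB0

Derivation:
After byte 1 (0xE6): reg=0x4F
After byte 2 (0xE0): reg=0x44
After byte 3 (0x15): reg=0xB0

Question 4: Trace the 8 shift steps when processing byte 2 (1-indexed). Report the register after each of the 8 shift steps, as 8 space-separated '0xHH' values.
After byte 1 (0xE6): reg=0x4F
Register before byte 2: 0x4F
After XOR with byte 0xE0: 0xAF

Answer: 0x59 0xB2 0x63 0xC6 0x8B 0x11 0x22 0x44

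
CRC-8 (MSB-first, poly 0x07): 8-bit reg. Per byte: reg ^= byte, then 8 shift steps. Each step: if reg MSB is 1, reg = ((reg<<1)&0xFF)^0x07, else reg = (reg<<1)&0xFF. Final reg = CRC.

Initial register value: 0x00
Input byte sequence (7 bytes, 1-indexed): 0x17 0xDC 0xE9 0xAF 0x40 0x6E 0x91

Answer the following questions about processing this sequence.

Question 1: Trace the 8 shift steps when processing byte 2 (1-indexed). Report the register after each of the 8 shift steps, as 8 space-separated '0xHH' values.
After byte 1 (0x17): reg=0x65
Register before byte 2: 0x65
After XOR with byte 0xDC: 0xB9

Answer: 0x75 0xEA 0xD3 0xA1 0x45 0x8A 0x13 0x26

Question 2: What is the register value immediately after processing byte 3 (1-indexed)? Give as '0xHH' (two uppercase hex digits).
After byte 1 (0x17): reg=0x65
After byte 2 (0xDC): reg=0x26
After byte 3 (0xE9): reg=0x63

Answer: 0x63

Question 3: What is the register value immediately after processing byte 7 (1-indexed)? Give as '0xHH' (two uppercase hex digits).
Answer: 0x19

Derivation:
After byte 1 (0x17): reg=0x65
After byte 2 (0xDC): reg=0x26
After byte 3 (0xE9): reg=0x63
After byte 4 (0xAF): reg=0x6A
After byte 5 (0x40): reg=0xD6
After byte 6 (0x6E): reg=0x21
After byte 7 (0x91): reg=0x19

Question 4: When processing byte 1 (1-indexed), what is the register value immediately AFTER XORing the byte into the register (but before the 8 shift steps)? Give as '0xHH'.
Register before byte 1: 0x00
Byte 1: 0x17
0x00 XOR 0x17 = 0x17

Answer: 0x17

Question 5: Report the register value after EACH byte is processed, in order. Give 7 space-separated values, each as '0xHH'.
0x65 0x26 0x63 0x6A 0xD6 0x21 0x19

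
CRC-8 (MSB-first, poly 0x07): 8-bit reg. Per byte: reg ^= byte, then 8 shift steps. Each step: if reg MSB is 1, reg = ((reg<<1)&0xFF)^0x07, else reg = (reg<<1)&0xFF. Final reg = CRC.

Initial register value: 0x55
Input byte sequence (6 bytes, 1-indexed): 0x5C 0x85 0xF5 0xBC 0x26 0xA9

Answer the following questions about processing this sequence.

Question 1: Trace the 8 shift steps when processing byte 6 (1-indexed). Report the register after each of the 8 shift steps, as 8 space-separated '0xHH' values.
Answer: 0x80 0x07 0x0E 0x1C 0x38 0x70 0xE0 0xC7

Derivation:
After byte 1 (0x5C): reg=0x3F
After byte 2 (0x85): reg=0x2F
After byte 3 (0xF5): reg=0x08
After byte 4 (0xBC): reg=0x05
After byte 5 (0x26): reg=0xE9
Register before byte 6: 0xE9
After XOR with byte 0xA9: 0x40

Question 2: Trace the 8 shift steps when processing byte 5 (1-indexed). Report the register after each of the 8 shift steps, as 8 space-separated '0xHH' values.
After byte 1 (0x5C): reg=0x3F
After byte 2 (0x85): reg=0x2F
After byte 3 (0xF5): reg=0x08
After byte 4 (0xBC): reg=0x05
Register before byte 5: 0x05
After XOR with byte 0x26: 0x23

Answer: 0x46 0x8C 0x1F 0x3E 0x7C 0xF8 0xF7 0xE9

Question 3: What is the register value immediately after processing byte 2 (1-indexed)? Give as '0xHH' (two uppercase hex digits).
After byte 1 (0x5C): reg=0x3F
After byte 2 (0x85): reg=0x2F

Answer: 0x2F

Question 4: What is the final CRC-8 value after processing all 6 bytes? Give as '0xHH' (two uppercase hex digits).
After byte 1 (0x5C): reg=0x3F
After byte 2 (0x85): reg=0x2F
After byte 3 (0xF5): reg=0x08
After byte 4 (0xBC): reg=0x05
After byte 5 (0x26): reg=0xE9
After byte 6 (0xA9): reg=0xC7

Answer: 0xC7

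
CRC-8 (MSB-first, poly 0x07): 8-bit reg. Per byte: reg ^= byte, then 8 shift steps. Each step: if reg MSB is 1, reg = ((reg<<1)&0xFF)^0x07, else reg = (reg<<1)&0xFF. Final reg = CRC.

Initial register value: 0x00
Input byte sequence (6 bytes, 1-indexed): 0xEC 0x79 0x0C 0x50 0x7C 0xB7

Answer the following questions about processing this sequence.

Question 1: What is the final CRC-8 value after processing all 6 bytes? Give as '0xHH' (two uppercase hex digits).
Answer: 0x31

Derivation:
After byte 1 (0xEC): reg=0x8A
After byte 2 (0x79): reg=0xD7
After byte 3 (0x0C): reg=0x0F
After byte 4 (0x50): reg=0x9A
After byte 5 (0x7C): reg=0xBC
After byte 6 (0xB7): reg=0x31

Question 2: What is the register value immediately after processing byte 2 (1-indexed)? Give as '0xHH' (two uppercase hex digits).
Answer: 0xD7

Derivation:
After byte 1 (0xEC): reg=0x8A
After byte 2 (0x79): reg=0xD7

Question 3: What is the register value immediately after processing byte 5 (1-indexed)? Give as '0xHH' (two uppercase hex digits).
After byte 1 (0xEC): reg=0x8A
After byte 2 (0x79): reg=0xD7
After byte 3 (0x0C): reg=0x0F
After byte 4 (0x50): reg=0x9A
After byte 5 (0x7C): reg=0xBC

Answer: 0xBC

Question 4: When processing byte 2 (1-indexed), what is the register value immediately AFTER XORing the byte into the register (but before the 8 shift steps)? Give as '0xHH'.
Answer: 0xF3

Derivation:
Register before byte 2: 0x8A
Byte 2: 0x79
0x8A XOR 0x79 = 0xF3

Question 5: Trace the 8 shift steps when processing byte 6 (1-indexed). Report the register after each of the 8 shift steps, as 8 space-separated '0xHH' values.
Answer: 0x16 0x2C 0x58 0xB0 0x67 0xCE 0x9B 0x31

Derivation:
After byte 1 (0xEC): reg=0x8A
After byte 2 (0x79): reg=0xD7
After byte 3 (0x0C): reg=0x0F
After byte 4 (0x50): reg=0x9A
After byte 5 (0x7C): reg=0xBC
Register before byte 6: 0xBC
After XOR with byte 0xB7: 0x0B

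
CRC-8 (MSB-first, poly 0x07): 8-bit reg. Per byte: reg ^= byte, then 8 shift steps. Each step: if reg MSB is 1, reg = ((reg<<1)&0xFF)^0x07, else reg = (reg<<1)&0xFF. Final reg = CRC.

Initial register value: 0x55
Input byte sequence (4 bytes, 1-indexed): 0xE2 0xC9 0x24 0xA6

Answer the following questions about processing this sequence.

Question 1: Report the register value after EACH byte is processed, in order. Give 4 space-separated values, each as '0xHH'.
0x0C 0x55 0x50 0xCC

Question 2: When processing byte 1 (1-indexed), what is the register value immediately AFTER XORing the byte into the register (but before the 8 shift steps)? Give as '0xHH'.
Answer: 0xB7

Derivation:
Register before byte 1: 0x55
Byte 1: 0xE2
0x55 XOR 0xE2 = 0xB7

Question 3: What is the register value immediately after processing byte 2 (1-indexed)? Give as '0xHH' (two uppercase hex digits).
After byte 1 (0xE2): reg=0x0C
After byte 2 (0xC9): reg=0x55

Answer: 0x55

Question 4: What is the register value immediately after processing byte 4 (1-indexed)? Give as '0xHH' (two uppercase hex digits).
After byte 1 (0xE2): reg=0x0C
After byte 2 (0xC9): reg=0x55
After byte 3 (0x24): reg=0x50
After byte 4 (0xA6): reg=0xCC

Answer: 0xCC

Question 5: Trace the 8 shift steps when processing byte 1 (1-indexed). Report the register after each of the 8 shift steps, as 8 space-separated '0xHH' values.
Answer: 0x69 0xD2 0xA3 0x41 0x82 0x03 0x06 0x0C

Derivation:
Register before byte 1: 0x55
After XOR with byte 0xE2: 0xB7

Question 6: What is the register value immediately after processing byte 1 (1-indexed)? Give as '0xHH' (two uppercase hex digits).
Answer: 0x0C

Derivation:
After byte 1 (0xE2): reg=0x0C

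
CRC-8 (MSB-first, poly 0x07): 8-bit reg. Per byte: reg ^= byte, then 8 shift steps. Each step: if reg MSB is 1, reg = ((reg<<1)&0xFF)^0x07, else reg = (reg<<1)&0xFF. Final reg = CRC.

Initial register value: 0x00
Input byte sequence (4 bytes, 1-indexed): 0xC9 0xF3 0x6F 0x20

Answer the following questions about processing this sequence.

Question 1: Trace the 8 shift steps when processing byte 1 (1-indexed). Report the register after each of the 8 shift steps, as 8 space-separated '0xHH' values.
Register before byte 1: 0x00
After XOR with byte 0xC9: 0xC9

Answer: 0x95 0x2D 0x5A 0xB4 0x6F 0xDE 0xBB 0x71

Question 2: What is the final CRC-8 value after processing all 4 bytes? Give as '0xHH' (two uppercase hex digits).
Answer: 0x0B

Derivation:
After byte 1 (0xC9): reg=0x71
After byte 2 (0xF3): reg=0x87
After byte 3 (0x6F): reg=0x96
After byte 4 (0x20): reg=0x0B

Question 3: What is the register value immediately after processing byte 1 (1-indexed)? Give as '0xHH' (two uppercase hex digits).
Answer: 0x71

Derivation:
After byte 1 (0xC9): reg=0x71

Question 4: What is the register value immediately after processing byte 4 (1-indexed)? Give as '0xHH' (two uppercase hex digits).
After byte 1 (0xC9): reg=0x71
After byte 2 (0xF3): reg=0x87
After byte 3 (0x6F): reg=0x96
After byte 4 (0x20): reg=0x0B

Answer: 0x0B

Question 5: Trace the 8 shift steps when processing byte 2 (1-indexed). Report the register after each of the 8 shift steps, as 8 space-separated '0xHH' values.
After byte 1 (0xC9): reg=0x71
Register before byte 2: 0x71
After XOR with byte 0xF3: 0x82

Answer: 0x03 0x06 0x0C 0x18 0x30 0x60 0xC0 0x87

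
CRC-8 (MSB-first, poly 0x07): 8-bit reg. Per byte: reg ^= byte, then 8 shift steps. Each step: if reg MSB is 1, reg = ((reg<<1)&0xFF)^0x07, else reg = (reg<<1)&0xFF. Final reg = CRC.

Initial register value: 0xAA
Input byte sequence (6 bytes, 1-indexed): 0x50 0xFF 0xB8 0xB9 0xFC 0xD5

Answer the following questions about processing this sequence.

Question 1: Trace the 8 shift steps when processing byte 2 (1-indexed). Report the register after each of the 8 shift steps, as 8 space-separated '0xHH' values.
After byte 1 (0x50): reg=0xE8
Register before byte 2: 0xE8
After XOR with byte 0xFF: 0x17

Answer: 0x2E 0x5C 0xB8 0x77 0xEE 0xDB 0xB1 0x65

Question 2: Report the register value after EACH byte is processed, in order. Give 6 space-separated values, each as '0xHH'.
0xE8 0x65 0x1D 0x75 0xB6 0x2E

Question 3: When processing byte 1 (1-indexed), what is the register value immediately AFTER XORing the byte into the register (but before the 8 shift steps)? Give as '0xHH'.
Register before byte 1: 0xAA
Byte 1: 0x50
0xAA XOR 0x50 = 0xFA

Answer: 0xFA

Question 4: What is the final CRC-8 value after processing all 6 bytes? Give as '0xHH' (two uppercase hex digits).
After byte 1 (0x50): reg=0xE8
After byte 2 (0xFF): reg=0x65
After byte 3 (0xB8): reg=0x1D
After byte 4 (0xB9): reg=0x75
After byte 5 (0xFC): reg=0xB6
After byte 6 (0xD5): reg=0x2E

Answer: 0x2E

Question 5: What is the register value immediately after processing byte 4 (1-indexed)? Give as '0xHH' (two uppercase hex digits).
Answer: 0x75

Derivation:
After byte 1 (0x50): reg=0xE8
After byte 2 (0xFF): reg=0x65
After byte 3 (0xB8): reg=0x1D
After byte 4 (0xB9): reg=0x75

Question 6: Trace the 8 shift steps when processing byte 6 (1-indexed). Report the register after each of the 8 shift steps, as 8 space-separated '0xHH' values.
Answer: 0xC6 0x8B 0x11 0x22 0x44 0x88 0x17 0x2E

Derivation:
After byte 1 (0x50): reg=0xE8
After byte 2 (0xFF): reg=0x65
After byte 3 (0xB8): reg=0x1D
After byte 4 (0xB9): reg=0x75
After byte 5 (0xFC): reg=0xB6
Register before byte 6: 0xB6
After XOR with byte 0xD5: 0x63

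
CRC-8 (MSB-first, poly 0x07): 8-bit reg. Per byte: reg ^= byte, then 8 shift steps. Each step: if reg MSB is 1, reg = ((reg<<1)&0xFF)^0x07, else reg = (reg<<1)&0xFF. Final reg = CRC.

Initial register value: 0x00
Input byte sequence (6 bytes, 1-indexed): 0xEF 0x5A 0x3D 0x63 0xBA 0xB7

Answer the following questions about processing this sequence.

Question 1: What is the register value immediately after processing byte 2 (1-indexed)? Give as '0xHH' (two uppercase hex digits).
Answer: 0x01

Derivation:
After byte 1 (0xEF): reg=0x83
After byte 2 (0x5A): reg=0x01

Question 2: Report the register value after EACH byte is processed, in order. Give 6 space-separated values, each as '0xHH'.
0x83 0x01 0xB4 0x2B 0xFE 0xF8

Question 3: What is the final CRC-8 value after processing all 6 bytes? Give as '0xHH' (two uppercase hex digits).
After byte 1 (0xEF): reg=0x83
After byte 2 (0x5A): reg=0x01
After byte 3 (0x3D): reg=0xB4
After byte 4 (0x63): reg=0x2B
After byte 5 (0xBA): reg=0xFE
After byte 6 (0xB7): reg=0xF8

Answer: 0xF8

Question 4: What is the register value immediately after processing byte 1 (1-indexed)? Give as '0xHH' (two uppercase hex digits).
Answer: 0x83

Derivation:
After byte 1 (0xEF): reg=0x83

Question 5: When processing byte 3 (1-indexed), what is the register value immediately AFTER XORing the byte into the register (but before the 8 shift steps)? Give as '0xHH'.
Answer: 0x3C

Derivation:
Register before byte 3: 0x01
Byte 3: 0x3D
0x01 XOR 0x3D = 0x3C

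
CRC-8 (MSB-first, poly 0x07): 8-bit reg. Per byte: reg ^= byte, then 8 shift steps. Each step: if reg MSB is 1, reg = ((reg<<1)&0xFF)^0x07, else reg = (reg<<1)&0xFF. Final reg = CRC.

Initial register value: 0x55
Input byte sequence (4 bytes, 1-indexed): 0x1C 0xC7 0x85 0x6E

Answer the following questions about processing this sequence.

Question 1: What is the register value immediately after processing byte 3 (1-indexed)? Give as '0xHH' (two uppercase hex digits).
After byte 1 (0x1C): reg=0xF8
After byte 2 (0xC7): reg=0xBD
After byte 3 (0x85): reg=0xA8

Answer: 0xA8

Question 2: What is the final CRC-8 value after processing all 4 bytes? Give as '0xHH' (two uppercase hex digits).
After byte 1 (0x1C): reg=0xF8
After byte 2 (0xC7): reg=0xBD
After byte 3 (0x85): reg=0xA8
After byte 4 (0x6E): reg=0x5C

Answer: 0x5C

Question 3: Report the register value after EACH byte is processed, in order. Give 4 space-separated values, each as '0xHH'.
0xF8 0xBD 0xA8 0x5C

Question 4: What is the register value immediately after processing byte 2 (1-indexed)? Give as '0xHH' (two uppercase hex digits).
Answer: 0xBD

Derivation:
After byte 1 (0x1C): reg=0xF8
After byte 2 (0xC7): reg=0xBD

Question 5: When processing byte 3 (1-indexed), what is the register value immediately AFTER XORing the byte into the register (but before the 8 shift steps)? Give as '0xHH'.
Register before byte 3: 0xBD
Byte 3: 0x85
0xBD XOR 0x85 = 0x38

Answer: 0x38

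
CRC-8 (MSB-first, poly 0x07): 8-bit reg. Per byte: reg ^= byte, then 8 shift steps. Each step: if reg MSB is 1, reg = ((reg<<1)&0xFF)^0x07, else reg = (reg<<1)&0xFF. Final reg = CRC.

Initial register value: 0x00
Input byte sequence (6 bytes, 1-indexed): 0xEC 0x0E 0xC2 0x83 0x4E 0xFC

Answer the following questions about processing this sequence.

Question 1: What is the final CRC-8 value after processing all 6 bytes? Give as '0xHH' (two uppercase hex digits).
Answer: 0x5F

Derivation:
After byte 1 (0xEC): reg=0x8A
After byte 2 (0x0E): reg=0x95
After byte 3 (0xC2): reg=0xA2
After byte 4 (0x83): reg=0xE7
After byte 5 (0x4E): reg=0x56
After byte 6 (0xFC): reg=0x5F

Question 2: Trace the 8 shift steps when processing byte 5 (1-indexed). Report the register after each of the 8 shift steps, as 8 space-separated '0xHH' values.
Answer: 0x55 0xAA 0x53 0xA6 0x4B 0x96 0x2B 0x56

Derivation:
After byte 1 (0xEC): reg=0x8A
After byte 2 (0x0E): reg=0x95
After byte 3 (0xC2): reg=0xA2
After byte 4 (0x83): reg=0xE7
Register before byte 5: 0xE7
After XOR with byte 0x4E: 0xA9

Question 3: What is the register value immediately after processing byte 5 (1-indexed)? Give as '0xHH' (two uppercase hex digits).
After byte 1 (0xEC): reg=0x8A
After byte 2 (0x0E): reg=0x95
After byte 3 (0xC2): reg=0xA2
After byte 4 (0x83): reg=0xE7
After byte 5 (0x4E): reg=0x56

Answer: 0x56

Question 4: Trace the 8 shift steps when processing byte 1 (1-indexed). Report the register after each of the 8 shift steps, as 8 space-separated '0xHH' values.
Answer: 0xDF 0xB9 0x75 0xEA 0xD3 0xA1 0x45 0x8A

Derivation:
Register before byte 1: 0x00
After XOR with byte 0xEC: 0xEC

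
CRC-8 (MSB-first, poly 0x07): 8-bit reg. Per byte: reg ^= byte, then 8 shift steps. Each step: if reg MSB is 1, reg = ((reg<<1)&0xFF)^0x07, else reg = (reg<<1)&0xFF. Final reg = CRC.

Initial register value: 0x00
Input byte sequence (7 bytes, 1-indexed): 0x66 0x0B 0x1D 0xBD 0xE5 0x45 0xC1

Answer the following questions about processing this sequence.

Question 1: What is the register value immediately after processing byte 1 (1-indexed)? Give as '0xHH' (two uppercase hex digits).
After byte 1 (0x66): reg=0x35

Answer: 0x35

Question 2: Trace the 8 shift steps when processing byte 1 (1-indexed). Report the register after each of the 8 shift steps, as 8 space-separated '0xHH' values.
Register before byte 1: 0x00
After XOR with byte 0x66: 0x66

Answer: 0xCC 0x9F 0x39 0x72 0xE4 0xCF 0x99 0x35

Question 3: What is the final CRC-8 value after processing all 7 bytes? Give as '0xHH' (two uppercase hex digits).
After byte 1 (0x66): reg=0x35
After byte 2 (0x0B): reg=0xBA
After byte 3 (0x1D): reg=0x7C
After byte 4 (0xBD): reg=0x49
After byte 5 (0xE5): reg=0x4D
After byte 6 (0x45): reg=0x38
After byte 7 (0xC1): reg=0xE1

Answer: 0xE1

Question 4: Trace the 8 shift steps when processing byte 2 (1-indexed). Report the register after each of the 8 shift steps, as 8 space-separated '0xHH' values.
Answer: 0x7C 0xF8 0xF7 0xE9 0xD5 0xAD 0x5D 0xBA

Derivation:
After byte 1 (0x66): reg=0x35
Register before byte 2: 0x35
After XOR with byte 0x0B: 0x3E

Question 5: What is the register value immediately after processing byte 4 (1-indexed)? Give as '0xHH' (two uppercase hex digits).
Answer: 0x49

Derivation:
After byte 1 (0x66): reg=0x35
After byte 2 (0x0B): reg=0xBA
After byte 3 (0x1D): reg=0x7C
After byte 4 (0xBD): reg=0x49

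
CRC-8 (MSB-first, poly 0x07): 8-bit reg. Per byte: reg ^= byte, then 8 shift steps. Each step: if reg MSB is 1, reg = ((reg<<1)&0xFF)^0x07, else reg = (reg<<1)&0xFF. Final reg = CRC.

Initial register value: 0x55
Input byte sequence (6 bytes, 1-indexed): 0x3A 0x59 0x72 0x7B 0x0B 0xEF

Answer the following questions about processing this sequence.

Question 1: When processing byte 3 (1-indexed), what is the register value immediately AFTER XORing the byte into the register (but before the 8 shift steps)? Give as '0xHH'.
Answer: 0xCC

Derivation:
Register before byte 3: 0xBE
Byte 3: 0x72
0xBE XOR 0x72 = 0xCC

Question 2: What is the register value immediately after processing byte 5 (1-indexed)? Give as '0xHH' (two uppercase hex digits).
After byte 1 (0x3A): reg=0x0A
After byte 2 (0x59): reg=0xBE
After byte 3 (0x72): reg=0x6A
After byte 4 (0x7B): reg=0x77
After byte 5 (0x0B): reg=0x73

Answer: 0x73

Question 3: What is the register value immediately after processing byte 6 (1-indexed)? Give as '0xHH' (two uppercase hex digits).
Answer: 0xDD

Derivation:
After byte 1 (0x3A): reg=0x0A
After byte 2 (0x59): reg=0xBE
After byte 3 (0x72): reg=0x6A
After byte 4 (0x7B): reg=0x77
After byte 5 (0x0B): reg=0x73
After byte 6 (0xEF): reg=0xDD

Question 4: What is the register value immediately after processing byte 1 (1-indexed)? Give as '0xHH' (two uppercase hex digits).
After byte 1 (0x3A): reg=0x0A

Answer: 0x0A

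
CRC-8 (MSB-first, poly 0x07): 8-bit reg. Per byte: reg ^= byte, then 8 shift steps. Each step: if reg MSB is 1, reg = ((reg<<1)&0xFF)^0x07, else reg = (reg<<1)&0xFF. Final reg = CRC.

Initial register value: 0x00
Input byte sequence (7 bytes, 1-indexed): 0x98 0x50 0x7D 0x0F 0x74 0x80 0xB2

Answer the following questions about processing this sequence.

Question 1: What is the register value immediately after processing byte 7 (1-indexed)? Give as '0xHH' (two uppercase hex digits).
After byte 1 (0x98): reg=0xC1
After byte 2 (0x50): reg=0xFE
After byte 3 (0x7D): reg=0x80
After byte 4 (0x0F): reg=0xA4
After byte 5 (0x74): reg=0x3E
After byte 6 (0x80): reg=0x33
After byte 7 (0xB2): reg=0x8E

Answer: 0x8E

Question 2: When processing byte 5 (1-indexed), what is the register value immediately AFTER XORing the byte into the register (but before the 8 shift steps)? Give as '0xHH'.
Register before byte 5: 0xA4
Byte 5: 0x74
0xA4 XOR 0x74 = 0xD0

Answer: 0xD0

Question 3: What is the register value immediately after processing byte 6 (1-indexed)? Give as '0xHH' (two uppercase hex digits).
Answer: 0x33

Derivation:
After byte 1 (0x98): reg=0xC1
After byte 2 (0x50): reg=0xFE
After byte 3 (0x7D): reg=0x80
After byte 4 (0x0F): reg=0xA4
After byte 5 (0x74): reg=0x3E
After byte 6 (0x80): reg=0x33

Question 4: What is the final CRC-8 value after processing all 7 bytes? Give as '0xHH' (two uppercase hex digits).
After byte 1 (0x98): reg=0xC1
After byte 2 (0x50): reg=0xFE
After byte 3 (0x7D): reg=0x80
After byte 4 (0x0F): reg=0xA4
After byte 5 (0x74): reg=0x3E
After byte 6 (0x80): reg=0x33
After byte 7 (0xB2): reg=0x8E

Answer: 0x8E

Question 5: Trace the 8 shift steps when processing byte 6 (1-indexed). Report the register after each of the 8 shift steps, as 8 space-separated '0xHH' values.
After byte 1 (0x98): reg=0xC1
After byte 2 (0x50): reg=0xFE
After byte 3 (0x7D): reg=0x80
After byte 4 (0x0F): reg=0xA4
After byte 5 (0x74): reg=0x3E
Register before byte 6: 0x3E
After XOR with byte 0x80: 0xBE

Answer: 0x7B 0xF6 0xEB 0xD1 0xA5 0x4D 0x9A 0x33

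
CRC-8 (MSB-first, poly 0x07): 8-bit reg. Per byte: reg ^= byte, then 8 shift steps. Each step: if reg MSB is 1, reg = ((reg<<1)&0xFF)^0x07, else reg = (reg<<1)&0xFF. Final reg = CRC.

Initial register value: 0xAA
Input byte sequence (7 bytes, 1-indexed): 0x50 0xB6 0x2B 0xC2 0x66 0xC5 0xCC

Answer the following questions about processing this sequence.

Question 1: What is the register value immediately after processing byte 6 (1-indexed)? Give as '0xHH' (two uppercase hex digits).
Answer: 0x69

Derivation:
After byte 1 (0x50): reg=0xE8
After byte 2 (0xB6): reg=0x9D
After byte 3 (0x2B): reg=0x0B
After byte 4 (0xC2): reg=0x71
After byte 5 (0x66): reg=0x65
After byte 6 (0xC5): reg=0x69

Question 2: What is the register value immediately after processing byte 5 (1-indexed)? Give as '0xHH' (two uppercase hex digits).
Answer: 0x65

Derivation:
After byte 1 (0x50): reg=0xE8
After byte 2 (0xB6): reg=0x9D
After byte 3 (0x2B): reg=0x0B
After byte 4 (0xC2): reg=0x71
After byte 5 (0x66): reg=0x65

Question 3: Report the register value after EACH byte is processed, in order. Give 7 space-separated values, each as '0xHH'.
0xE8 0x9D 0x0B 0x71 0x65 0x69 0x72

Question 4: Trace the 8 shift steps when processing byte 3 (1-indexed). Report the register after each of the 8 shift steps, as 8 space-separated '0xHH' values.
Answer: 0x6B 0xD6 0xAB 0x51 0xA2 0x43 0x86 0x0B

Derivation:
After byte 1 (0x50): reg=0xE8
After byte 2 (0xB6): reg=0x9D
Register before byte 3: 0x9D
After XOR with byte 0x2B: 0xB6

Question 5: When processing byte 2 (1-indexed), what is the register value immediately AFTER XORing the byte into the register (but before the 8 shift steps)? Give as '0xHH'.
Register before byte 2: 0xE8
Byte 2: 0xB6
0xE8 XOR 0xB6 = 0x5E

Answer: 0x5E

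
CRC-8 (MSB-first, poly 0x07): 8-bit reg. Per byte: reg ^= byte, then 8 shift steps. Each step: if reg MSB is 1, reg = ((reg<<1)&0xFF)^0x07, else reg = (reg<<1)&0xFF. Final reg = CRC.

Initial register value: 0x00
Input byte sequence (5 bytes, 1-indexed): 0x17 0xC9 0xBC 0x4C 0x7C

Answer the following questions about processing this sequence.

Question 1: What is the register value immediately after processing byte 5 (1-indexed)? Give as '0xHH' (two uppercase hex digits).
Answer: 0xD3

Derivation:
After byte 1 (0x17): reg=0x65
After byte 2 (0xC9): reg=0x4D
After byte 3 (0xBC): reg=0xD9
After byte 4 (0x4C): reg=0xE2
After byte 5 (0x7C): reg=0xD3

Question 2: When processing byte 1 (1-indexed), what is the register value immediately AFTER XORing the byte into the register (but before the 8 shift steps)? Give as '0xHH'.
Register before byte 1: 0x00
Byte 1: 0x17
0x00 XOR 0x17 = 0x17

Answer: 0x17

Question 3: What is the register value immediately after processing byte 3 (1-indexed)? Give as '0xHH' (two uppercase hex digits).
After byte 1 (0x17): reg=0x65
After byte 2 (0xC9): reg=0x4D
After byte 3 (0xBC): reg=0xD9

Answer: 0xD9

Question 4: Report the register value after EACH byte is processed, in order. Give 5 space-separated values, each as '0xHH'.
0x65 0x4D 0xD9 0xE2 0xD3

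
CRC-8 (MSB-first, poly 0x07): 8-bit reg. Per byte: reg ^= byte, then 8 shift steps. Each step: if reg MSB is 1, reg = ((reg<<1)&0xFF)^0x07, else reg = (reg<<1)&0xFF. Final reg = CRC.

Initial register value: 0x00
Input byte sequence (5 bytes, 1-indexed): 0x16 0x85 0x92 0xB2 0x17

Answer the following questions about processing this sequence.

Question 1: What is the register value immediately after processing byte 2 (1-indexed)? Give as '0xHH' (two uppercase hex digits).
After byte 1 (0x16): reg=0x62
After byte 2 (0x85): reg=0xBB

Answer: 0xBB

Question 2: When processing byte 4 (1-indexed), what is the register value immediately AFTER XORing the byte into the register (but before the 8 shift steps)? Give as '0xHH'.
Answer: 0x6D

Derivation:
Register before byte 4: 0xDF
Byte 4: 0xB2
0xDF XOR 0xB2 = 0x6D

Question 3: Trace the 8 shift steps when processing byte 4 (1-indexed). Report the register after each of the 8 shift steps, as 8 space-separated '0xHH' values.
Answer: 0xDA 0xB3 0x61 0xC2 0x83 0x01 0x02 0x04

Derivation:
After byte 1 (0x16): reg=0x62
After byte 2 (0x85): reg=0xBB
After byte 3 (0x92): reg=0xDF
Register before byte 4: 0xDF
After XOR with byte 0xB2: 0x6D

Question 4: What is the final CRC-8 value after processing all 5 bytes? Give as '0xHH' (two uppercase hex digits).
After byte 1 (0x16): reg=0x62
After byte 2 (0x85): reg=0xBB
After byte 3 (0x92): reg=0xDF
After byte 4 (0xB2): reg=0x04
After byte 5 (0x17): reg=0x79

Answer: 0x79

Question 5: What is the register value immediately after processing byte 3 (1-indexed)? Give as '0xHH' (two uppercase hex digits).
After byte 1 (0x16): reg=0x62
After byte 2 (0x85): reg=0xBB
After byte 3 (0x92): reg=0xDF

Answer: 0xDF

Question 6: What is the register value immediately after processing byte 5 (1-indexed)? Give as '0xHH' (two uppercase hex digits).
After byte 1 (0x16): reg=0x62
After byte 2 (0x85): reg=0xBB
After byte 3 (0x92): reg=0xDF
After byte 4 (0xB2): reg=0x04
After byte 5 (0x17): reg=0x79

Answer: 0x79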